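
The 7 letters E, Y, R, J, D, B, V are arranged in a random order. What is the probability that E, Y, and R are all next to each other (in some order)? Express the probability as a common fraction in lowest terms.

1/7

There are 7! = 5040 arrangements.
Treat the three as one block: 5! placements × 3! orders within the block = 120·6 = 720.
Probability = 720/5040 = 1/7.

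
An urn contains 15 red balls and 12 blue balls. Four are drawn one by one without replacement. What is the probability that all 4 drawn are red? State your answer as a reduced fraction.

7/90

Multiply the conditional probabilities at each draw: 15/27 · 14/26 · 13/25 · 12/24 = 32760/421200 = 7/90.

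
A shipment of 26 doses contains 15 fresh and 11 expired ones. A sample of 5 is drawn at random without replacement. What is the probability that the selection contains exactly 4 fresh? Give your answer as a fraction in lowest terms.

Total number of selections: C(26,5) = 65780.
Selections with exactly 4 fresh: choose 4 of the 15 fresh and 1 of the 11 expired, C(15,4)·C(11,1) = 1365·11 = 15015.
Probability = 15015/65780 = 21/92.

21/92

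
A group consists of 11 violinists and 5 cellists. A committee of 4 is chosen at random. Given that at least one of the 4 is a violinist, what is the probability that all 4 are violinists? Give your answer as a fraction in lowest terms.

Work in counts. Selections with at least one violinist: C(16,4) − C(5,4) = 1820 − 5 = 1815.
Of those, selections where all 4 are violinists: C(11,4) = 330.
Conditional probability = 330/1815 = 2/11.

2/11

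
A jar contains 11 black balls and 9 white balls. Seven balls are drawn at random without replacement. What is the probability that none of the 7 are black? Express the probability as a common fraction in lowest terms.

There are C(20,7) = 77520 possible selections.
Selections with no black (all white): C(9,7) = 36.
Probability = 36/77520 = 3/6460.

3/6460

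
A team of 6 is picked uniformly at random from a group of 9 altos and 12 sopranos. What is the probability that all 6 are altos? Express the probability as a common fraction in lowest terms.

There are C(21,6) = 54264 possible selections.
Selections with all altos: C(9,6) = 84.
Probability = 84/54264 = 1/646.

1/646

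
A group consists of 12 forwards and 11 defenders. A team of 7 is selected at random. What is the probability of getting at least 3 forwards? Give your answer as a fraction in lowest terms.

There are C(23,7) = 245157 ways to choose the 7.
Count the complement (fewer than 3 forwards): C(12,0)·C(11,7) + C(12,1)·C(11,6) + C(12,2)·C(11,5) = 330 + 5544 + 30492 = 36366.
Probability = 1 − 36366/245157 = 208791/245157 = 333/391.

333/391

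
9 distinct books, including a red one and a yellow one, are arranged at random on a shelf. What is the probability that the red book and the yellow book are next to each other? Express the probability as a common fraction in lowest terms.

2/9

There are 9! = 362880 arrangements.
Treat the red book and the yellow book as a block: 8! arrangements of the blocks × 2 orders within the block = 2·40320 = 80640.
Probability = 80640/362880 = 2/9.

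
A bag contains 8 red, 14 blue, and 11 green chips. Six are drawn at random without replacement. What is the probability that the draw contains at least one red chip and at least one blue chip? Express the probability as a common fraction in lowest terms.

64557/79112

There are C(33,6) = 1107568 possible draws.
By inclusion-exclusion on the complements, draws missing all red or all blue: C(25,6) + C(19,6) − C(11,6) = 177100 + 27132 − 462 = 203770.
So draws with at least one of each: 1107568 − 203770 = 903798, probability 903798/1107568 = 64557/79112.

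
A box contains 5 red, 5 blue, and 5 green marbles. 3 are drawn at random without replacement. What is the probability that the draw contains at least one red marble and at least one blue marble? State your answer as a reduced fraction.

45/91

There are C(15,3) = 455 possible draws.
By inclusion-exclusion on the complements, draws missing all red or all blue: C(10,3) + C(10,3) − C(5,3) = 120 + 120 − 10 = 230.
So draws with at least one of each: 455 − 230 = 225, probability 225/455 = 45/91.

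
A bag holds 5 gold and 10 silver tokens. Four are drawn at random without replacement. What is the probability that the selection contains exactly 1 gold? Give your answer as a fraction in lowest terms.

There are C(15,4) = 1365 ways to choose 4 from 15.
Selections with exactly 1 gold: choose 1 of the 5 gold and 3 of the 10 silver, C(5,1)·C(10,3) = 5·120 = 600.
Probability = 600/1365 = 40/91.

40/91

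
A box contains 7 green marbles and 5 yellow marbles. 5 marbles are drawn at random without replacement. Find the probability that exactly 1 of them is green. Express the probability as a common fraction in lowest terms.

Total number of selections: C(12,5) = 792.
Selections with exactly 1 green: choose 1 of the 7 green and 4 of the 5 yellow, C(7,1)·C(5,4) = 7·5 = 35.
Probability = 35/792.

35/792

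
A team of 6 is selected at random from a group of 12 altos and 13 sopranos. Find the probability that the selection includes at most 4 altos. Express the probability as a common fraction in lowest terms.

754/805

There are C(25,6) = 177100 ways to choose the 6.
Count the complement (more than 4 altos): C(12,5)·C(13,1) + C(12,6)·C(13,0) = 10296 + 924 = 11220.
Probability = 1 − 11220/177100 = 165880/177100 = 754/805.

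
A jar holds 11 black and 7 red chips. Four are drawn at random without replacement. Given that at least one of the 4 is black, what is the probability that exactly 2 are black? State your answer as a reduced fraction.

Work in counts. Selections with at least one black: C(18,4) − C(7,4) = 3060 − 35 = 3025.
Of those, selections where exactly 2 are black: C(11,2)·C(7,2) = 55·21 = 1155.
Conditional probability = 1155/3025 = 21/55.

21/55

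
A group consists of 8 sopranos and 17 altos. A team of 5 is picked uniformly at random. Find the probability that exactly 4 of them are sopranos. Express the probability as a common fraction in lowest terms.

17/759

Total number of selections: C(25,5) = 53130.
Selections with exactly 4 sopranos: choose 4 of the 8 sopranos and 1 of the 17 altos, C(8,4)·C(17,1) = 70·17 = 1190.
Probability = 1190/53130 = 17/759.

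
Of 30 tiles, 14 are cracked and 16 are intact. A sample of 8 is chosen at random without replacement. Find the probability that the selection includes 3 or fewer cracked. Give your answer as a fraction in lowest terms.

Total selections: C(30,8) = 5852925.
Favorable selections (3 or fewer cracked): C(14,0)·C(16,8) + C(14,1)·C(16,7) + C(14,2)·C(16,6) + C(14,3)·C(16,5) = 12870 + 160160 + 728728 + 1589952 = 2491710.
Probability = 2491710/5852925 = 12778/30015.

12778/30015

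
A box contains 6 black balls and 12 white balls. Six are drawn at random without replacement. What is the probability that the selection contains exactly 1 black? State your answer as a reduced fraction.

There are C(18,6) = 18564 ways to choose 6 from 18.
Selections with exactly 1 black: choose 1 of the 6 black and 5 of the 12 white, C(6,1)·C(12,5) = 6·792 = 4752.
Probability = 4752/18564 = 396/1547.

396/1547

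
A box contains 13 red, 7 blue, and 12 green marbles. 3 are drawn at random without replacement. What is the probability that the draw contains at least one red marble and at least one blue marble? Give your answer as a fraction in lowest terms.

There are C(32,3) = 4960 possible draws.
By inclusion-exclusion on the complements, draws missing all red or all blue: C(19,3) + C(25,3) − C(12,3) = 969 + 2300 − 220 = 3049.
So draws with at least one of each: 4960 − 3049 = 1911, probability 1911/4960.

1911/4960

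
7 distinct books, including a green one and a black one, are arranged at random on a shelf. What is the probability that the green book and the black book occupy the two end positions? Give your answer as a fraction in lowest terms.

There are 7! = 5040 arrangements.
Place the green book and the black book at the ends in 2 ways, arrange the remaining 5 in 5! = 120 ways: 2·120 = 240.
Probability = 240/5040 = 1/21.

1/21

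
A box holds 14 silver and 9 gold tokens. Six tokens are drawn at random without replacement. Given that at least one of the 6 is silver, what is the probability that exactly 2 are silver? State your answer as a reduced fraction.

Work in counts. Selections with at least one silver: C(23,6) − C(9,6) = 100947 − 84 = 100863.
Of those, selections where exactly 2 are silver: C(14,2)·C(9,4) = 91·126 = 11466.
Conditional probability = 11466/100863 = 182/1601.

182/1601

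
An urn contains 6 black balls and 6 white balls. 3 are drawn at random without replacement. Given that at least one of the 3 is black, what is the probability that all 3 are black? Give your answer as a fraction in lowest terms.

1/10

Work in counts. Selections with at least one black: C(12,3) − C(6,3) = 220 − 20 = 200.
Of those, selections where all 3 are black: C(6,3) = 20.
Conditional probability = 20/200 = 1/10.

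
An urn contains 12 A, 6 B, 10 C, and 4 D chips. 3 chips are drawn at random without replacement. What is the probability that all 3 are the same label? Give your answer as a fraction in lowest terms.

91/1240

There are C(32,3) = 4960 ways to draw 3 chips.
All same label: C(12,3) + C(6,3) + C(10,3) + C(4,3) = 220 + 20 + 120 + 4 = 364.
Probability = 364/4960 = 91/1240.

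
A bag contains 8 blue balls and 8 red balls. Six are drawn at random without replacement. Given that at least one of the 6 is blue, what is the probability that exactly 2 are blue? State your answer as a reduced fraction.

14/57

Work in counts. Selections with at least one blue: C(16,6) − C(8,6) = 8008 − 28 = 7980.
Of those, selections where exactly 2 are blue: C(8,2)·C(8,4) = 28·70 = 1960.
Conditional probability = 1960/7980 = 14/57.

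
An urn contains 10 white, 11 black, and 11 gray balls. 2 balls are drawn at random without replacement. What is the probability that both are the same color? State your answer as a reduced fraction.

There are C(32,2) = 496 ways to draw 2 balls.
All same color: C(10,2) + C(11,2) + C(11,2) = 45 + 55 + 55 = 155.
Probability = 155/496 = 5/16.

5/16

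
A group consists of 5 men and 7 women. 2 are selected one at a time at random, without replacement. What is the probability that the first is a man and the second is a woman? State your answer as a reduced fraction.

Multiply the conditional probabilities at each draw: 5/12 · 7/11 = 35/132.

35/132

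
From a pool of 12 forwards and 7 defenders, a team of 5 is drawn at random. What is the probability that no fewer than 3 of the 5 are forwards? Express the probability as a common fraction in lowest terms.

Total selections: C(19,5) = 11628.
Favorable selections (no fewer than 3 forwards): C(12,3)·C(7,2) + C(12,4)·C(7,1) + C(12,5)·C(7,0) = 4620 + 3465 + 792 = 8877.
Probability = 8877/11628 = 2959/3876.

2959/3876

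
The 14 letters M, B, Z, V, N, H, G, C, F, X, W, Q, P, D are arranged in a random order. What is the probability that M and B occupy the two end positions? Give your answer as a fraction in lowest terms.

There are 14! = 87178291200 arrangements.
Place M and B at the ends in 2 ways, arrange the remaining 12 in 12! = 479001600 ways: 2·479001600 = 958003200.
Probability = 958003200/87178291200 = 1/91.

1/91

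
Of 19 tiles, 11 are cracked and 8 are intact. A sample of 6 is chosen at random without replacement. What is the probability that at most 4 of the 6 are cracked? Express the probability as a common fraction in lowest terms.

There are C(19,6) = 27132 ways to choose the 6.
Count the complement (more than 4 cracked): C(11,5)·C(8,1) + C(11,6)·C(8,0) = 3696 + 462 = 4158.
Probability = 1 − 4158/27132 = 22974/27132 = 547/646.

547/646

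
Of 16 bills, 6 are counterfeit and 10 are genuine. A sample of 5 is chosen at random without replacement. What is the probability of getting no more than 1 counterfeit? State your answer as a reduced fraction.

9/26

There are C(16,5) = 4368 ways to choose the 5.
Favorable selections (no more than 1 counterfeit): C(6,0)·C(10,5) + C(6,1)·C(10,4) = 252 + 1260 = 1512.
Probability = 1512/4368 = 9/26.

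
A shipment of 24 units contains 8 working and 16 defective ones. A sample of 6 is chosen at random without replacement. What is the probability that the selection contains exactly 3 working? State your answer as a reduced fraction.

1120/4807

The sample space is all 6-subsets of the 24: C(24,6) = 134596.
Selections with exactly 3 working: choose 3 of the 8 working and 3 of the 16 defective, C(8,3)·C(16,3) = 56·560 = 31360.
Probability = 31360/134596 = 1120/4807.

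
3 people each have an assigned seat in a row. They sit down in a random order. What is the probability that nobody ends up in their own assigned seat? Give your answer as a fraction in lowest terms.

1/3

There are 3! = 6 seatings.
By inclusion-exclusion, seatings with no fixed points: C(3,0)·3! − C(3,1)·2! + C(3,2)·1! − C(3,3)·0! = 2.
Probability = 2/6 = 1/3.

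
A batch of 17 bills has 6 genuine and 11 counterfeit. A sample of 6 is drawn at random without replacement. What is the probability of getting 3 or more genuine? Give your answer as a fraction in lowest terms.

There are C(17,6) = 12376 ways to choose the 6.
Count the complement (fewer than 3 genuine): C(6,0)·C(11,6) + C(6,1)·C(11,5) + C(6,2)·C(11,4) = 462 + 2772 + 4950 = 8184.
Probability = 1 − 8184/12376 = 4192/12376 = 524/1547.

524/1547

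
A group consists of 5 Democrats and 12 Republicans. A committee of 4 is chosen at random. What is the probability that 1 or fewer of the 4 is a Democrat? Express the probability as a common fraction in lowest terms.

There are C(17,4) = 2380 ways to choose the 4.
Favorable selections (1 or fewer Democrat): C(5,0)·C(12,4) + C(5,1)·C(12,3) = 495 + 1100 = 1595.
Probability = 1595/2380 = 319/476.

319/476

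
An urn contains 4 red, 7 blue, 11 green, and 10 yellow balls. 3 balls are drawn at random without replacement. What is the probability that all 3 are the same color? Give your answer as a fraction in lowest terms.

There are C(32,3) = 4960 ways to draw 3 balls.
All same color: C(4,3) + C(7,3) + C(11,3) + C(10,3) = 4 + 35 + 165 + 120 = 324.
Probability = 324/4960 = 81/1240.

81/1240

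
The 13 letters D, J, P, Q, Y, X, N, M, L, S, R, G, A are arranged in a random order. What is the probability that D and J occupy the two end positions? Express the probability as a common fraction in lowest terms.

1/78

There are 13! = 6227020800 arrangements.
Place D and J at the ends in 2 ways, arrange the remaining 11 in 11! = 39916800 ways: 2·39916800 = 79833600.
Probability = 79833600/6227020800 = 1/78.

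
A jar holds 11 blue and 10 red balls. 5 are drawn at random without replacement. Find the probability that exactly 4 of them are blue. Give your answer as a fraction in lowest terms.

1100/6783

There are C(21,5) = 20349 ways to choose 5 from 21.
Selections with exactly 4 blue: choose 4 of the 11 blue and 1 of the 10 red, C(11,4)·C(10,1) = 330·10 = 3300.
Probability = 3300/20349 = 1100/6783.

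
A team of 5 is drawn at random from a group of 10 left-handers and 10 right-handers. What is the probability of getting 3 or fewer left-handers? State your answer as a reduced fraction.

Total selections: C(20,5) = 15504.
Count the complement (more than 3 left-handers): C(10,4)·C(10,1) + C(10,5)·C(10,0) = 2100 + 252 = 2352.
Probability = 1 − 2352/15504 = 13152/15504 = 274/323.

274/323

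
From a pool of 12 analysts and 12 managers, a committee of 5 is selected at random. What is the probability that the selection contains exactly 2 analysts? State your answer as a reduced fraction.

55/161

Total number of selections: C(24,5) = 42504.
Selections with exactly 2 analysts: choose 2 of the 12 analysts and 3 of the 12 managers, C(12,2)·C(12,3) = 66·220 = 14520.
Probability = 14520/42504 = 55/161.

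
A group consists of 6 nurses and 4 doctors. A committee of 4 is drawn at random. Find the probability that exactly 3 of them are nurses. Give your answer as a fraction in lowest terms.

8/21

Total number of selections: C(10,4) = 210.
Selections with exactly 3 nurses: choose 3 of the 6 nurses and 1 of the 4 doctors, C(6,3)·C(4,1) = 20·4 = 80.
Probability = 80/210 = 8/21.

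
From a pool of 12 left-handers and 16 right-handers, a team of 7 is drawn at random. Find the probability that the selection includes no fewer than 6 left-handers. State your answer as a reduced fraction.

Total selections: C(28,7) = 1184040.
Favorable selections (no fewer than 6 left-handers): C(12,6)·C(16,1) + C(12,7)·C(16,0) = 14784 + 792 = 15576.
Probability = 15576/1184040 = 59/4485.

59/4485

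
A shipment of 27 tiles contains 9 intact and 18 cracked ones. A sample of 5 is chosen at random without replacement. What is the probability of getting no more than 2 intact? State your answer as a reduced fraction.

There are C(27,5) = 80730 ways to choose the 5.
Favorable selections (no more than 2 intact): C(9,0)·C(18,5) + C(9,1)·C(18,4) + C(9,2)·C(18,3) = 8568 + 27540 + 29376 = 65484.
Probability = 65484/80730 = 3638/4485.

3638/4485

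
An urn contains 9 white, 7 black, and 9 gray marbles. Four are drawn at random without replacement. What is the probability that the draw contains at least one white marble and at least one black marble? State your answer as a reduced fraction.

3948/6325

There are C(25,4) = 12650 possible draws.
By inclusion-exclusion on the complements, draws missing all white or all black: C(16,4) + C(18,4) − C(9,4) = 1820 + 3060 − 126 = 4754.
So draws with at least one of each: 12650 − 4754 = 7896, probability 7896/12650 = 3948/6325.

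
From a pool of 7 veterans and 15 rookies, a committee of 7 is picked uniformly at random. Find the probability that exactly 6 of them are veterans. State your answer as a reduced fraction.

The sample space is all 7-subsets of the 22: C(22,7) = 170544.
Selections with exactly 6 veterans: choose 6 of the 7 veterans and 1 of the 15 rookies, C(7,6)·C(15,1) = 7·15 = 105.
Probability = 105/170544 = 35/56848.

35/56848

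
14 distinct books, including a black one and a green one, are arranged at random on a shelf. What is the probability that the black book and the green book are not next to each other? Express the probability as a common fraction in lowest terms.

6/7

There are 14! = 87178291200 arrangements.
Arrangements with the black book and the green book adjacent: 2·13! = 12454041600.
So not adjacent: 87178291200 − 12454041600 = 74724249600, probability 74724249600/87178291200 = 6/7.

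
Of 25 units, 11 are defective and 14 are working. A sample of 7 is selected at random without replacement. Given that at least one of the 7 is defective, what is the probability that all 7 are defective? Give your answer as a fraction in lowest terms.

15/21694

Work in counts. Selections with at least one defective: C(25,7) − C(14,7) = 480700 − 3432 = 477268.
Of those, selections where all 7 are defective: C(11,7) = 330.
Conditional probability = 330/477268 = 15/21694.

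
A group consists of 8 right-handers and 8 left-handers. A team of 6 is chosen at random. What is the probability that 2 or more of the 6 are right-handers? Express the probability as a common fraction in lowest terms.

There are C(16,6) = 8008 ways to choose the 6.
Count the complement (fewer than 2 right-handers): C(8,0)·C(8,6) + C(8,1)·C(8,5) = 28 + 448 = 476.
Probability = 1 − 476/8008 = 7532/8008 = 269/286.

269/286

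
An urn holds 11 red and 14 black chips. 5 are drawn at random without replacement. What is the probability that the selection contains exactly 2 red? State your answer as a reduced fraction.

There are C(25,5) = 53130 ways to choose 5 from 25.
Selections with exactly 2 red: choose 2 of the 11 red and 3 of the 14 black, C(11,2)·C(14,3) = 55·364 = 20020.
Probability = 20020/53130 = 26/69.

26/69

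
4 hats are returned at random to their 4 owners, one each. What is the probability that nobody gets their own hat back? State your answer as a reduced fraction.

3/8

There are 4! = 24 assignments.
By inclusion-exclusion, assignments with no fixed points: C(4,0)·4! − C(4,1)·3! + C(4,2)·2! − C(4,3)·1! + C(4,4)·0! = 9.
Probability = 9/24 = 3/8.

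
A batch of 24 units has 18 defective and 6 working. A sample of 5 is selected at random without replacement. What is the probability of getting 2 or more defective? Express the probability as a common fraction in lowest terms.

There are C(24,5) = 42504 ways to choose the 5.
Favorable selections (2 or more defective): C(18,2)·C(6,3) + C(18,3)·C(6,2) + C(18,4)·C(6,1) + C(18,5)·C(6,0) = 3060 + 12240 + 18360 + 8568 = 42228.
Probability = 42228/42504 = 153/154.

153/154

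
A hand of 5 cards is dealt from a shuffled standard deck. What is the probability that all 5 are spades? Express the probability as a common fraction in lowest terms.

There are C(52,5) = 2598960 possible 5-card hands.
Hands that are all spades: C(13,5) = 1287.
Probability = 1287/2598960 = 33/66640.

33/66640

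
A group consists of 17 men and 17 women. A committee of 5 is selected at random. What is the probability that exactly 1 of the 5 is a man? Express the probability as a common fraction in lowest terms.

595/4092

Total number of selections: C(34,5) = 278256.
Selections with exactly 1 man: choose 1 of the 17 men and 4 of the 17 women, C(17,1)·C(17,4) = 17·2380 = 40460.
Probability = 40460/278256 = 595/4092.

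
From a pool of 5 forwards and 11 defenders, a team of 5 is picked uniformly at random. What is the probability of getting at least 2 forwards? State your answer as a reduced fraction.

47/91

Total selections: C(16,5) = 4368.
Count the complement (fewer than 2 forwards): C(5,0)·C(11,5) + C(5,1)·C(11,4) = 462 + 1650 = 2112.
Probability = 1 − 2112/4368 = 2256/4368 = 47/91.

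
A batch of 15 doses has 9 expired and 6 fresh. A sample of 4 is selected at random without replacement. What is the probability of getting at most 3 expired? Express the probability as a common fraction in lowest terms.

There are C(15,4) = 1365 ways to choose the 4.
The complement is exactly 4 expired: C(9,4)·C(6,0) = 126.
Probability = 1 − 126/1365 = 1239/1365 = 59/65.

59/65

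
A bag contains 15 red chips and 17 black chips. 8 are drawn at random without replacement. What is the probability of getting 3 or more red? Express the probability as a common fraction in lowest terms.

68483/80910

There are C(32,8) = 10518300 ways to choose the 8.
Favorable selections (3 or more red): C(15,3)·C(17,5) + C(15,4)·C(17,4) + C(15,5)·C(17,3) + C(15,6)·C(17,2) + C(15,7)·C(17,1) + C(15,8)·C(17,0) = 2815540 + 3248700 + 2042040 + 680680 + 109395 + 6435 = 8902790.
Probability = 8902790/10518300 = 68483/80910.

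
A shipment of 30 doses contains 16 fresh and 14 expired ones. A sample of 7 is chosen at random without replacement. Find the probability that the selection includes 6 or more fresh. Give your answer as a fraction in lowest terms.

Total selections: C(30,7) = 2035800.
Favorable selections (6 or more fresh): C(16,6)·C(14,1) + C(16,7)·C(14,0) = 112112 + 11440 = 123552.
Probability = 123552/2035800 = 44/725.

44/725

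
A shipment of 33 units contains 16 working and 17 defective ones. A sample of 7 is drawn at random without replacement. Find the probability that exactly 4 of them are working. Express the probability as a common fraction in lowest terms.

77350/267003

There are C(33,7) = 4272048 ways to choose 7 from 33.
Selections with exactly 4 working: choose 4 of the 16 working and 3 of the 17 defective, C(16,4)·C(17,3) = 1820·680 = 1237600.
Probability = 1237600/4272048 = 77350/267003.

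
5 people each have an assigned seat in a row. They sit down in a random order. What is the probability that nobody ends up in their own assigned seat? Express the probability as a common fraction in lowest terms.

11/30

There are 5! = 120 seatings.
By inclusion-exclusion, seatings with no fixed points: C(5,0)·5! − C(5,1)·4! + C(5,2)·3! − C(5,3)·2! + C(5,4)·1! − C(5,5)·0! = 44.
Probability = 44/120 = 11/30.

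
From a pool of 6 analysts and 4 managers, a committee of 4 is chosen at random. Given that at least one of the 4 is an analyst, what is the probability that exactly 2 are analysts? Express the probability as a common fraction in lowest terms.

90/209

Work in counts. Selections with at least one analyst: C(10,4) − C(4,4) = 210 − 1 = 209.
Of those, selections where exactly 2 are analysts: C(6,2)·C(4,2) = 15·6 = 90.
Conditional probability = 90/209.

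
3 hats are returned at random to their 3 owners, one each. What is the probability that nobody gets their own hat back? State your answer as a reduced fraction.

There are 3! = 6 assignments.
By inclusion-exclusion, assignments with no fixed points: C(3,0)·3! − C(3,1)·2! + C(3,2)·1! − C(3,3)·0! = 2.
Probability = 2/6 = 1/3.

1/3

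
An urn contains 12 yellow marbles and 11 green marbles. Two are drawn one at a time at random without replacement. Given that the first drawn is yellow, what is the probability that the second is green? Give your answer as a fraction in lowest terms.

1/2

After removing one yellow, 22 remain: 11 yellow and 11 green.
So the probability the next is green is 11/22 = 1/2.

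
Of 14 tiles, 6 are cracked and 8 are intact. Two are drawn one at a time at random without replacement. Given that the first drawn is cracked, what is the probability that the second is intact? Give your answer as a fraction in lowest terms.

After removing one cracked, 13 remain: 5 cracked and 8 intact.
So the probability the next is intact is 8/13.

8/13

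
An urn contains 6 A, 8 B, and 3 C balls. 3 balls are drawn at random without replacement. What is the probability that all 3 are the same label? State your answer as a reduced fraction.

77/680

There are C(17,3) = 680 ways to draw 3 balls.
All same label: C(6,3) + C(8,3) + C(3,3) = 20 + 56 + 1 = 77.
Probability = 77/680.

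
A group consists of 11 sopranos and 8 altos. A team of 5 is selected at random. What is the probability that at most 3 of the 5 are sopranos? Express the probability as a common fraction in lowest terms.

Total selections: C(19,5) = 11628.
Count the complement (more than 3 sopranos): C(11,4)·C(8,1) + C(11,5)·C(8,0) = 2640 + 462 = 3102.
Probability = 1 − 3102/11628 = 8526/11628 = 1421/1938.

1421/1938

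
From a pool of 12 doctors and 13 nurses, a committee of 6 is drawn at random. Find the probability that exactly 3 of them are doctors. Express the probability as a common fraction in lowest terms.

286/805

The sample space is all 6-subsets of the 25: C(25,6) = 177100.
Selections with exactly 3 doctors: choose 3 of the 12 doctors and 3 of the 13 nurses, C(12,3)·C(13,3) = 220·286 = 62920.
Probability = 62920/177100 = 286/805.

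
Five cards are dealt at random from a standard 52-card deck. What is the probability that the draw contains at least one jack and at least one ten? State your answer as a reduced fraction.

There are C(52,5) = 2598960 possible draws.
By inclusion-exclusion on the complements, draws missing all jacks or all tens: C(48,5) + C(48,5) − C(44,5) = 1712304 + 1712304 − 1086008 = 2338600.
So draws with at least one of each: 2598960 − 2338600 = 260360, probability 260360/2598960 = 6509/64974.

6509/64974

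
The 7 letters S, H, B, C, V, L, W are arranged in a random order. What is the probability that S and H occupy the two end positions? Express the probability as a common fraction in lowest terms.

There are 7! = 5040 arrangements.
Place S and H at the ends in 2 ways, arrange the remaining 5 in 5! = 120 ways: 2·120 = 240.
Probability = 240/5040 = 1/21.

1/21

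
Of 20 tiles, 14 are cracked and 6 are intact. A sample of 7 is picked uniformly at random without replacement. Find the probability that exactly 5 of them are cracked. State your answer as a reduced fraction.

The sample space is all 7-subsets of the 20: C(20,7) = 77520.
Selections with exactly 5 cracked: choose 5 of the 14 cracked and 2 of the 6 intact, C(14,5)·C(6,2) = 2002·15 = 30030.
Probability = 30030/77520 = 1001/2584.

1001/2584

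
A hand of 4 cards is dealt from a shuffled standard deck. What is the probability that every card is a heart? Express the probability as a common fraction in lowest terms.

There are C(52,4) = 270725 possible 4-card hands.
Hands that are all hearts: C(13,4) = 715.
Probability = 715/270725 = 11/4165.

11/4165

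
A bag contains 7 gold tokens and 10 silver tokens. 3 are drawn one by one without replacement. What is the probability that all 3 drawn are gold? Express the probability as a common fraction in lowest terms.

7/136

Multiply the conditional probabilities at each draw: 7/17 · 6/16 · 5/15 = 210/4080 = 7/136.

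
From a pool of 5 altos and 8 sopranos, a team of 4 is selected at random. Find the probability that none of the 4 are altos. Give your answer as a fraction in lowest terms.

There are C(13,4) = 715 possible selections.
Selections with no altos (all sopranos): C(8,4) = 70.
Probability = 70/715 = 14/143.

14/143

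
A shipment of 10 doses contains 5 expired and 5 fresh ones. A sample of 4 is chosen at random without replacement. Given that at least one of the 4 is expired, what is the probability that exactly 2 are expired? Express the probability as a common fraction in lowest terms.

20/41

Work in counts. Selections with at least one expired: C(10,4) − C(5,4) = 210 − 5 = 205.
Of those, selections where exactly 2 are expired: C(5,2)·C(5,2) = 10·10 = 100.
Conditional probability = 100/205 = 20/41.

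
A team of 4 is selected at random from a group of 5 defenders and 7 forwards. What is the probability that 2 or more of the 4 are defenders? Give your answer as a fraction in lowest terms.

There are C(12,4) = 495 ways to choose the 4.
Count the complement (fewer than 2 defenders): C(5,0)·C(7,4) + C(5,1)·C(7,3) = 35 + 175 = 210.
Probability = 1 − 210/495 = 285/495 = 19/33.

19/33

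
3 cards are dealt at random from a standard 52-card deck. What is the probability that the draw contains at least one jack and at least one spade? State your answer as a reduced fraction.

33/260

There are C(52,3) = 22100 possible draws.
By inclusion-exclusion on the complements, draws missing all jacks or all spades: C(48,3) + C(39,3) − C(36,3) = 17296 + 9139 − 7140 = 19295.
So draws with at least one of each: 22100 − 19295 = 2805, probability 2805/22100 = 33/260.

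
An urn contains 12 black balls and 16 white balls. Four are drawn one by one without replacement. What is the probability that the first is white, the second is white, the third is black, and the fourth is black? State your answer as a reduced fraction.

Multiply the conditional probabilities at each draw: 16/28 · 15/27 · 12/26 · 11/25 = 31680/491400 = 88/1365.

88/1365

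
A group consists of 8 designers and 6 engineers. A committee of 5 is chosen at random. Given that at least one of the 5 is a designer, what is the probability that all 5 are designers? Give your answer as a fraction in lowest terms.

14/499

Work in counts. Selections with at least one designer: C(14,5) − C(6,5) = 2002 − 6 = 1996.
Of those, selections where all 5 are designers: C(8,5) = 56.
Conditional probability = 56/1996 = 14/499.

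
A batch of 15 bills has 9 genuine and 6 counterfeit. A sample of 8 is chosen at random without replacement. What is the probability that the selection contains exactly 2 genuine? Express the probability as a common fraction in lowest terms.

4/715

There are C(15,8) = 6435 ways to choose 8 from 15.
Selections with exactly 2 genuine: choose 2 of the 9 genuine and 6 of the 6 counterfeit, C(9,2)·C(6,6) = 36·1 = 36.
Probability = 36/6435 = 4/715.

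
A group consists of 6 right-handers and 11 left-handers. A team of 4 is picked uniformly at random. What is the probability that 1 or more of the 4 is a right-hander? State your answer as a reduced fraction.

Total selections: C(17,4) = 2380.
The complement is all 4 are left-handers: C(11,4) = 330.
Probability = 1 − 330/2380 = 2050/2380 = 205/238.

205/238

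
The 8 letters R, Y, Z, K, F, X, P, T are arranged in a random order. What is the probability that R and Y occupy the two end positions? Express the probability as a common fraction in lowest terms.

There are 8! = 40320 arrangements.
Place R and Y at the ends in 2 ways, arrange the remaining 6 in 6! = 720 ways: 2·720 = 1440.
Probability = 1440/40320 = 1/28.

1/28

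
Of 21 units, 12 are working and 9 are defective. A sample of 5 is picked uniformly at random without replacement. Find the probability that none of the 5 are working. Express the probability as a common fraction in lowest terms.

There are C(21,5) = 20349 possible selections.
Selections with no working (all defective): C(9,5) = 126.
Probability = 126/20349 = 2/323.

2/323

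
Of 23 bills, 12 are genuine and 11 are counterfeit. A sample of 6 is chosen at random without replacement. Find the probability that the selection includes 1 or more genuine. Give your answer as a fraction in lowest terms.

435/437

There are C(23,6) = 100947 ways to choose the 6.
Favorable selections (1 or more genuine): C(12,1)·C(11,5) + C(12,2)·C(11,4) + C(12,3)·C(11,3) + C(12,4)·C(11,2) + C(12,5)·C(11,1) + C(12,6)·C(11,0) = 5544 + 21780 + 36300 + 27225 + 8712 + 924 = 100485.
Probability = 100485/100947 = 435/437.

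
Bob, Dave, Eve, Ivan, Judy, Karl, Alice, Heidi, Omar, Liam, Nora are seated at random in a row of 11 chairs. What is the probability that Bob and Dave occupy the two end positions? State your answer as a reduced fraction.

1/55

There are 11! = 39916800 arrangements.
Place Bob and Dave at the ends in 2 ways, arrange the remaining 9 in 9! = 362880 ways: 2·362880 = 725760.
Probability = 725760/39916800 = 1/55.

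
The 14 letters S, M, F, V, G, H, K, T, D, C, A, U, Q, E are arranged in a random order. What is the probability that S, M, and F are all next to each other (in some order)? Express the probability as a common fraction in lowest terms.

There are 14! = 87178291200 arrangements.
Treat the three as one block: 12! placements × 3! orders within the block = 479001600·6 = 2874009600.
Probability = 2874009600/87178291200 = 3/91.

3/91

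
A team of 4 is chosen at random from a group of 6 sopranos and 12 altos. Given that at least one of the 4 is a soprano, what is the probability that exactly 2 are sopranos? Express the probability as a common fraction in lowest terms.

22/57

Work in counts. Selections with at least one soprano: C(18,4) − C(12,4) = 3060 − 495 = 2565.
Of those, selections where exactly 2 are sopranos: C(6,2)·C(12,2) = 15·66 = 990.
Conditional probability = 990/2565 = 22/57.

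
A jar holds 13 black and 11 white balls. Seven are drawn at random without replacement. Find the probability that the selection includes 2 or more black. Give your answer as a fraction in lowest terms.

429/437

There are C(24,7) = 346104 ways to choose the 7.
Count the complement (fewer than 2 black): C(13,0)·C(11,7) + C(13,1)·C(11,6) = 330 + 6006 = 6336.
Probability = 1 − 6336/346104 = 339768/346104 = 429/437.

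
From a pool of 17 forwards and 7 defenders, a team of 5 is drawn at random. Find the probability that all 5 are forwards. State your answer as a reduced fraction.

There are C(24,5) = 42504 possible selections.
Selections with all forwards: C(17,5) = 6188.
Probability = 6188/42504 = 221/1518.

221/1518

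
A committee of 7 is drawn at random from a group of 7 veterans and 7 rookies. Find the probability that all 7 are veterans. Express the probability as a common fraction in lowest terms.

There are C(14,7) = 3432 possible selections.
Selections with all veterans: C(7,7) = 1.
Probability = 1/3432.

1/3432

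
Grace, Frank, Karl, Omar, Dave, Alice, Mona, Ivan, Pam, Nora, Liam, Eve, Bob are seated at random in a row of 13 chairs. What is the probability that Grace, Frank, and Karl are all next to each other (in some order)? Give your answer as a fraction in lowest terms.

1/26

There are 13! = 6227020800 arrangements.
Treat the three as one block: 11! placements × 3! orders within the block = 39916800·6 = 239500800.
Probability = 239500800/6227020800 = 1/26.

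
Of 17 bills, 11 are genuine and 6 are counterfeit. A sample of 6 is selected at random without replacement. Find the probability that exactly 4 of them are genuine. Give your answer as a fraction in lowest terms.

There are C(17,6) = 12376 ways to choose 6 from 17.
Selections with exactly 4 genuine: choose 4 of the 11 genuine and 2 of the 6 counterfeit, C(11,4)·C(6,2) = 330·15 = 4950.
Probability = 4950/12376 = 2475/6188.

2475/6188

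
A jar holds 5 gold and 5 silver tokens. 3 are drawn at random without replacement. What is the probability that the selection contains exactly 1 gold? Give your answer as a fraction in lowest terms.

Total number of selections: C(10,3) = 120.
Selections with exactly 1 gold: choose 1 of the 5 gold and 2 of the 5 silver, C(5,1)·C(5,2) = 5·10 = 50.
Probability = 50/120 = 5/12.

5/12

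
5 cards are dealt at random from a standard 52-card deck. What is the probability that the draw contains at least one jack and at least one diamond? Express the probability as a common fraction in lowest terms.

229297/866320

There are C(52,5) = 2598960 possible draws.
By inclusion-exclusion on the complements, draws missing all jacks or all diamonds: C(48,5) + C(39,5) − C(36,5) = 1712304 + 575757 − 376992 = 1911069.
So draws with at least one of each: 2598960 − 1911069 = 687891, probability 687891/2598960 = 229297/866320.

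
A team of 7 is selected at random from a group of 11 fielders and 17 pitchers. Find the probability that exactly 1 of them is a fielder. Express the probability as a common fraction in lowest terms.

Total number of selections: C(28,7) = 1184040.
Selections with exactly 1 fielder: choose 1 of the 11 fielders and 6 of the 17 pitchers, C(11,1)·C(17,6) = 11·12376 = 136136.
Probability = 136136/1184040 = 119/1035.

119/1035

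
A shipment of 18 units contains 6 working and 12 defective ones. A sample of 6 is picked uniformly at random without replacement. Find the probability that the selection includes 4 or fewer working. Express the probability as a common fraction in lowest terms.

There are C(18,6) = 18564 ways to choose the 6.
Count the complement (more than 4 working): C(6,5)·C(12,1) + C(6,6)·C(12,0) = 72 + 1 = 73.
Probability = 1 − 73/18564 = 18491/18564.

18491/18564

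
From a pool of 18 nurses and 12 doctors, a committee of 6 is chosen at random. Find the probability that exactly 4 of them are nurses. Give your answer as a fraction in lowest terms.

Total number of selections: C(30,6) = 593775.
Selections with exactly 4 nurses: choose 4 of the 18 nurses and 2 of the 12 doctors, C(18,4)·C(12,2) = 3060·66 = 201960.
Probability = 201960/593775 = 4488/13195.

4488/13195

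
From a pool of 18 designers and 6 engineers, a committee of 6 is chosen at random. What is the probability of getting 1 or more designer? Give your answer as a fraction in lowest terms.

134595/134596

Total selections: C(24,6) = 134596.
The complement is all 6 are engineers: C(6,6) = 1.
Probability = 1 − 1/134596 = 134595/134596.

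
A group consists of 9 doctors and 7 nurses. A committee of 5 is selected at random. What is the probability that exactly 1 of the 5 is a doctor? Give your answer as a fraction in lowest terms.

Total number of selections: C(16,5) = 4368.
Selections with exactly 1 doctor: choose 1 of the 9 doctors and 4 of the 7 nurses, C(9,1)·C(7,4) = 9·35 = 315.
Probability = 315/4368 = 15/208.

15/208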